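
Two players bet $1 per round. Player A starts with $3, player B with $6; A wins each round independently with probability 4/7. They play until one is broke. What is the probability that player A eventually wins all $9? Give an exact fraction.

4096/6553

Let r = q/p = (3/7)/(4/7) = 3/4. The recurrence P(i) = p·P(i+1) + q·P(i−1) with P(0)=0, P(9)=1 gives P(i) = (1 − r^i)/(1 − r^9).
P(3) = (1 − (3/4)^3) / (1 − (3/4)^9) = 4096/6553.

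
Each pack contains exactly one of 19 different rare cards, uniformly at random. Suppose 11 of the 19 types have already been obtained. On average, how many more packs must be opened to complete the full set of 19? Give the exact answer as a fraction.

14459/280

Starting from 11 distinct types, each trial gives a new one with probability (19−i)/19 when i types are held, so the wait for the next new type is 19/(19−i).
E = 19/8 + 19/7 + 19/6 + 19/5 + 19/4 + 19/3 + 19/2 + 19/1 = 14459/280.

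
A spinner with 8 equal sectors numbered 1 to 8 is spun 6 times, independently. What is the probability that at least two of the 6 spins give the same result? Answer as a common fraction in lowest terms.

3781/4096

P(all 6 different) = 8/8 · 7/8 · ··· · 3/8 = 315/4096.
P(at least two equal) = 1 − 315/4096 = 3781/4096.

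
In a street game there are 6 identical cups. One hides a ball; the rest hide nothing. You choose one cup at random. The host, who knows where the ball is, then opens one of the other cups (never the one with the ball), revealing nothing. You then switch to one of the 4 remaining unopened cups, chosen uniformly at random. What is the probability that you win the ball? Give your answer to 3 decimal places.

0.208

Your original cup holds the ball with probability 1/6, so the other 5 collectively hold it with probability 5/6.
The host can always find an empty cup to open, so this doesn't change that 5/6; it is now spread over the 4 remaining unopened cups.
P(win by switching) = (5/6) · (1/4) = 5/24 ≈ 0.208.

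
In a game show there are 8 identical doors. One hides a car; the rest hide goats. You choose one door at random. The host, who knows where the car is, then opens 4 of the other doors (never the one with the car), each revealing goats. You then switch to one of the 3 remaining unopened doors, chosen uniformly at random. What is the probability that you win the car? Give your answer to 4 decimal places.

0.2917

Your original door holds the car with probability 1/8, so the other 7 collectively hold it with probability 7/8.
The host can always find 4 empty doors to open, so the reveals don't change that 7/8; it is now spread over the 3 remaining unopened doors.
P(win by switching) = (7/8) · (1/3) = 7/24 ≈ 0.2917.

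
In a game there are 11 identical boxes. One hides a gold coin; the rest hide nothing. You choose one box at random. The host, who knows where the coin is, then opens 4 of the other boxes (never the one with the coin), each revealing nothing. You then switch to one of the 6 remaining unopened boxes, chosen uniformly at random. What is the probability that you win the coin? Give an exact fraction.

5/33

Your original box holds the coin with probability 1/11, so the other 10 collectively hold it with probability 10/11.
The host can always find 4 empty boxes to open, so the reveals don't change that 10/11; it is now spread over the 6 remaining unopened boxes.
P(win by switching) = (10/11) · (1/6) = 5/33.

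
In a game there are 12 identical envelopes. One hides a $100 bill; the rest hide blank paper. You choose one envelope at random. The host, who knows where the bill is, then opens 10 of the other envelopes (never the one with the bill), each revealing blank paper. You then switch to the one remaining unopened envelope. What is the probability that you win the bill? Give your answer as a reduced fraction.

Your original envelope holds the bill with probability 1/12, so the other 11 collectively hold it with probability 11/12.
The host can always find 10 empty envelopes to open, so the reveals don't change that 11/12; it is now spread over the 1 remaining unopened envelope.
P(win by switching) = (11/12) · (1/1) = 11/12.

11/12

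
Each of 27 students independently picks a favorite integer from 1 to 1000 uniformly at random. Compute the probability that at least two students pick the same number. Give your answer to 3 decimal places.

It's easier to compute the probability that all 27 are distinct.
P(all distinct) = 1000/1000 · 999/1000 · ··· · 974/1000 ≈ 0.702.
So the probability of at least one match is 1 − 0.702 = 0.298.

0.298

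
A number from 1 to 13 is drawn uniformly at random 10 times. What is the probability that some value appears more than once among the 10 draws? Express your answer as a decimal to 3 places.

0.992

P(all 10 different) = 13/13 · 12/13 · ··· · 4/13 ≈ 0.008.
P(at least two equal) = 1 − 0.008 = 0.992.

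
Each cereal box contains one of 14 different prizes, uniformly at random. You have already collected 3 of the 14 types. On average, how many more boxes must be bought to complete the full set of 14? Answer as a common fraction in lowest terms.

83711/1980

Starting from 3 distinct types, each trial gives a new one with probability (14−i)/14 when i types are held, so the wait for the next new type is 14/(14−i).
E = 14/11 + 14/10 + 14/9 + 14/8 + 14/7 + 14/6 + 14/5 + 14/4 + 14/3 + 14/2 + 14/1 = 83711/1980.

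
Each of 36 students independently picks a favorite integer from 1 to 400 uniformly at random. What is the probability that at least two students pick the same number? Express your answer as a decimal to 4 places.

It's easier to compute the probability that all 36 are distinct.
P(all distinct) = 400/400 · 399/400 · ··· · 365/400 ≈ 0.1972.
So the probability of at least one match is 1 − 0.1972 = 0.8028.

0.8028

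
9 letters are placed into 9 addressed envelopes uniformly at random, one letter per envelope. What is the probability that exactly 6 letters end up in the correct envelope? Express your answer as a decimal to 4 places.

Choose which 6 of the 9 are fixed: C(9,6) = 84 ways.
The remaining 3 must have no fixed point: D(3) = 2.
P = 84·2/362880 = 1/2160 ≈ 0.0005.

0.0005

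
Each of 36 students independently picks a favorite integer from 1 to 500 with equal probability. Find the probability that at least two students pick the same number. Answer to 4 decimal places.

It's easier to compute the probability that all 36 are distinct.
P(all distinct) = 500/500 · 499/500 · ··· · 465/500 ≈ 0.2750.
So the probability of at least one match is 1 − 0.2750 = 0.7250.

0.7250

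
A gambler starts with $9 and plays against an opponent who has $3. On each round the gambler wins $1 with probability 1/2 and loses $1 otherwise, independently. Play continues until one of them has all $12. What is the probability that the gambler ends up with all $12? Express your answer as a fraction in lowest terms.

With a fair step, P(i) = ½P(i−1) + ½P(i+1) with P(0)=0, P(12)=1 has the linear solution P(i) = i/12.
P(9) = 9/12 = 3/4.

3/4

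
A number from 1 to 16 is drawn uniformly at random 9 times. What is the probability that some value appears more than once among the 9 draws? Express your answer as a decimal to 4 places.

P(all 9 different) = 16/16 · 15/16 · ··· · 8/16 ≈ 0.0604.
P(at least two equal) = 1 − 0.0604 = 0.9396.

0.9396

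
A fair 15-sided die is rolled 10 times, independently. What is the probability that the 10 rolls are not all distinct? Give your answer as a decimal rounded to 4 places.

P(all 10 different) = 15/15 · 14/15 · ··· · 6/15 ≈ 0.0189.
P(at least two equal) = 1 − 0.0189 = 0.9811.

0.9811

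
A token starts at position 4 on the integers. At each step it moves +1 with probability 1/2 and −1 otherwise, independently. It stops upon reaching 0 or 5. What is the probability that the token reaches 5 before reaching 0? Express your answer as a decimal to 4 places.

With a fair step, P(i) = ½P(i−1) + ½P(i+1) with P(0)=0, P(5)=1 has the linear solution P(i) = i/5.
P(4) = 4/5 ≈ 0.8000.

0.8000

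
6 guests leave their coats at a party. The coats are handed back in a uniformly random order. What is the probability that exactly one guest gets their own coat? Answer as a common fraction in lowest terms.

11/30

Choose which one is fixed: C(6,1) = 6 ways.
The remaining 5 must have no fixed point: D(5) = 44.
P = 6·44/720 = 11/30.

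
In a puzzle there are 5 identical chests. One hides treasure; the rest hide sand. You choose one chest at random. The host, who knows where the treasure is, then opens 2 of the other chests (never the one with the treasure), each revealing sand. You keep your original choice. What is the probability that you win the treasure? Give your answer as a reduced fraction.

1/5

The host can always open 2 empty chests regardless of your choice, so the reveals give no information about your original chest.
P(win by staying) = 1/5.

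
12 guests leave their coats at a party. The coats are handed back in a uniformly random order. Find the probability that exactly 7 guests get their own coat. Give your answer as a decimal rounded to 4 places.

0.0001

Choose which 7 of the 12 are fixed: C(12,7) = 792 ways.
The remaining 5 must have no fixed point: D(5) = 44.
P = 792·44/479001600 = 11/151200 ≈ 0.0001.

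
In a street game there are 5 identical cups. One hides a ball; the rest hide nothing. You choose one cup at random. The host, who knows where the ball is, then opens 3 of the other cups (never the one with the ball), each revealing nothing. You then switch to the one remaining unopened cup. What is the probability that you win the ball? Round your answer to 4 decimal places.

Your original cup holds the ball with probability 1/5, so the other 4 collectively hold it with probability 4/5.
The host can always find 3 empty cups to open, so the reveals don't change that 4/5; it is now spread over the 1 remaining unopened cup.
P(win by switching) = (4/5) · (1/1) = 4/5 ≈ 0.8000.

0.8000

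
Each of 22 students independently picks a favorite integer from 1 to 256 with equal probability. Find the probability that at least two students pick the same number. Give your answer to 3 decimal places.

It's easier to compute the probability that all 22 are distinct.
P(all distinct) = 256/256 · 255/256 · ··· · 235/256 ≈ 0.395.
So the probability of at least one match is 1 − 0.395 = 0.605.

0.605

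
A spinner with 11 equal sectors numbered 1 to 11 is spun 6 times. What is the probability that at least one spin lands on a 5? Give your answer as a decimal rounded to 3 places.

P(no spin lands on a 5) = (10/11)^6 ≈ 0.564.
P(at least one) = 1 − 0.564 = 0.436.

0.436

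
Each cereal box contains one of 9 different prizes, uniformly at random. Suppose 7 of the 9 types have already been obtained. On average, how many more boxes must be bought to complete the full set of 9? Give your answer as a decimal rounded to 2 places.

Starting from 7 distinct types, each trial gives a new one with probability (9−i)/9 when i types are held, so the wait for the next new type is 9/(9−i).
E = 9/2 + 9/1 = 27/2 ≈ 13.50.

13.50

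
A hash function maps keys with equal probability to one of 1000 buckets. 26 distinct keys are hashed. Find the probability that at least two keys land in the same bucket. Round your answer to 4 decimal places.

0.2795

It's easier to compute the probability that all 26 are distinct.
P(all distinct) = 1000/1000 · 999/1000 · ··· · 975/1000 ≈ 0.7205.
So the probability of at least one match is 1 − 0.7205 = 0.2795.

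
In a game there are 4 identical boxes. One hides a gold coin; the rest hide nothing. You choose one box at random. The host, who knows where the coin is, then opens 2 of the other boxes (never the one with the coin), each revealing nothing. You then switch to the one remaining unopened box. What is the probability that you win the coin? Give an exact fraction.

3/4

Your original box holds the coin with probability 1/4, so the other 3 collectively hold it with probability 3/4.
The host can always find 2 empty boxes to open, so the reveals don't change that 3/4; it is now spread over the 1 remaining unopened box.
P(win by switching) = (3/4) · (1/1) = 3/4.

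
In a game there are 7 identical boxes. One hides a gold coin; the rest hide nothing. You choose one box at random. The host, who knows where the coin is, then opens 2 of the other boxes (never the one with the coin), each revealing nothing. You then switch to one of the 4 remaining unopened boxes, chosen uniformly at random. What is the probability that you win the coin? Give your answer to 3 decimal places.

0.214

Your original box holds the coin with probability 1/7, so the other 6 collectively hold it with probability 6/7.
The host can always find 2 empty boxes to open, so the reveals don't change that 6/7; it is now spread over the 4 remaining unopened boxes.
P(win by switching) = (6/7) · (1/4) = 3/14 ≈ 0.214.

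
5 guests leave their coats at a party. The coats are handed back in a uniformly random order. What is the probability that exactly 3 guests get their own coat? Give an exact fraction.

1/12

Choose which 3 of the 5 are fixed: C(5,3) = 10 ways.
The remaining 2 must have no fixed point: D(2) = 1.
P = 10·1/120 = 1/12.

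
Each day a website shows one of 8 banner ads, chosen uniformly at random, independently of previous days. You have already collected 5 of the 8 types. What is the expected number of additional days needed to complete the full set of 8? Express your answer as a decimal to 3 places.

Starting from 5 distinct types, each trial gives a new one with probability (8−i)/8 when i types are held, so the wait for the next new type is 8/(8−i).
E = 8/3 + 8/2 + 8/1 = 44/3 ≈ 14.667.

14.667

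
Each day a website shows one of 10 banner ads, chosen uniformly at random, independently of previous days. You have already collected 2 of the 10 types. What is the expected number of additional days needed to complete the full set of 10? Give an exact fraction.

761/28

Starting from 2 distinct types, each trial gives a new one with probability (10−i)/10 when i types are held, so the wait for the next new type is 10/(10−i).
E = 10/8 + 10/7 + 10/6 + 10/5 + 10/4 + 10/3 + 10/2 + 10/1 = 761/28.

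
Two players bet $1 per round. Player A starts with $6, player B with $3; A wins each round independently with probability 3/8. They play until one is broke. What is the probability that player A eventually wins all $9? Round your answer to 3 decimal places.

Let r = q/p = (5/8)/(3/8) = 5/3. The recurrence P(i) = p·P(i+1) + q·P(i−1) with P(0)=0, P(9)=1 gives P(i) = (1 − r^i)/(1 − r^9).
P(6) = (1 − (5/3)^6) / (1 − (5/3)^9) = 4104/19729 ≈ 0.208.

0.208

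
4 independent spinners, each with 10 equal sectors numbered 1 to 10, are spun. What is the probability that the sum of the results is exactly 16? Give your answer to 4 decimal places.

0.0415

There are 10^4 = 10000 equally likely outcomes.
The number of ordered 4-tuples from {1,…,10} summing to 16 is 415.
P(sum = 16) = 415/10000 = 83/2000 ≈ 0.0415.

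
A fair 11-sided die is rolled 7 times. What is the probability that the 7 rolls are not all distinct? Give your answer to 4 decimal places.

0.9147

P(all 7 different) = 11/11 · 10/11 · ··· · 5/11 ≈ 0.0853.
P(at least two equal) = 1 − 0.0853 = 0.9147.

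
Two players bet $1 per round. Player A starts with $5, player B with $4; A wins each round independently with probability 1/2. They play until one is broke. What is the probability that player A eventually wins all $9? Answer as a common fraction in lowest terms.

5/9

With a fair step, P(i) = ½P(i−1) + ½P(i+1) with P(0)=0, P(9)=1 has the linear solution P(i) = i/9.
P(5) = 5/9.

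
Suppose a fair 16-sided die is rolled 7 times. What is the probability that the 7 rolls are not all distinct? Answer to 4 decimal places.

0.7852

P(all 7 different) = 16/16 · 15/16 · ··· · 10/16 ≈ 0.2148.
P(at least two equal) = 1 − 0.2148 = 0.7852.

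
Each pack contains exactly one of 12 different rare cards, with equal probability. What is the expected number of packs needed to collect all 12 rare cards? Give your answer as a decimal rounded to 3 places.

37.239

After i distinct types are collected, each trial gives a new one with probability (12−i)/12, so the expected wait for the next new type is 12/(12−i).
E = 12/12 + 12/11 + 12/10 + 12/9 + 12/8 + 12/7 + 12/6 + 12/5 + 12/4 + 12/3 + 12/2 + 12/1 = 86021/2310 ≈ 37.239.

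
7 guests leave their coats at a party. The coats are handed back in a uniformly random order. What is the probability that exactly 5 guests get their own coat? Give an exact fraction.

Choose which 5 of the 7 are fixed: C(7,5) = 21 ways.
The remaining 2 must have no fixed point: D(2) = 1.
P = 21·1/5040 = 1/240.

1/240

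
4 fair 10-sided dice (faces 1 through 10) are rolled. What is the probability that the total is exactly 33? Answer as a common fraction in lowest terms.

3/250

There are 10^4 = 10000 equally likely outcomes.
The number of ordered 4-tuples from {1,…,10} summing to 33 is 120.
P(sum = 33) = 120/10000 = 3/250.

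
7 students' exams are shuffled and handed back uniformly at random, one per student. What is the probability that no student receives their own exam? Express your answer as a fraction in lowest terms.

This is the derangement probability: permutations of 7 with no fixed point.
D(7) = 7! · (1 − 1/1! + 1/2! − ··· + (−1)^7/7!) = 1854.
P = 1854/5040 = 103/280.

103/280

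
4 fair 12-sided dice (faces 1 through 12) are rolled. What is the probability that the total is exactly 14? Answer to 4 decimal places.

0.0138

There are 12^4 = 20736 equally likely outcomes.
The number of ordered 4-tuples from {1,…,12} summing to 14 is 286.
P(sum = 14) = 286/20736 = 143/10368 ≈ 0.0138.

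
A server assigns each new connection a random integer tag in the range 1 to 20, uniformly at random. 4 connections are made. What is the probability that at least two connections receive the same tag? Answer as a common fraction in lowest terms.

1093/4000

It's easier to compute the probability that all 4 are distinct.
P(all distinct) = 20/20 · 19/20 · ··· · 17/20 = 2907/4000.
So the probability of at least one match is 1 − 2907/4000 = 1093/4000.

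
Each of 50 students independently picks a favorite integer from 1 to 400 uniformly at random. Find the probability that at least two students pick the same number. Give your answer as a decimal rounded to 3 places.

It's easier to compute the probability that all 50 are distinct.
P(all distinct) = 400/400 · 399/400 · ··· · 351/400 ≈ 0.041.
So the probability of at least one match is 1 − 0.041 = 0.959.

0.959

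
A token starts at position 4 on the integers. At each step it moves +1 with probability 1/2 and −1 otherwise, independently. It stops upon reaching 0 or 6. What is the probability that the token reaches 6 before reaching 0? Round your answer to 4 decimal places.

0.6667

With a fair step, P(i) = ½P(i−1) + ½P(i+1) with P(0)=0, P(6)=1 has the linear solution P(i) = i/6.
P(4) = 4/6 = 2/3 ≈ 0.6667.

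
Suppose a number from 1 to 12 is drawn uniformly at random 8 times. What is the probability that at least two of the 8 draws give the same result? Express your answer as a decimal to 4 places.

P(all 8 different) = 12/12 · 11/12 · ··· · 5/12 ≈ 0.0464.
P(at least two equal) = 1 − 0.0464 = 0.9536.

0.9536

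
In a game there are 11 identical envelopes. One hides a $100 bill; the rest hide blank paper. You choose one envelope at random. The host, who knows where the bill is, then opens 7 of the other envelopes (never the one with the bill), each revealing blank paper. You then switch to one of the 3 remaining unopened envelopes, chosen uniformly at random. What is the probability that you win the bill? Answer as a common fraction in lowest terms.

Your original envelope holds the bill with probability 1/11, so the other 10 collectively hold it with probability 10/11.
The host can always find 7 empty envelopes to open, so the reveals don't change that 10/11; it is now spread over the 3 remaining unopened envelopes.
P(win by switching) = (10/11) · (1/3) = 10/33.

10/33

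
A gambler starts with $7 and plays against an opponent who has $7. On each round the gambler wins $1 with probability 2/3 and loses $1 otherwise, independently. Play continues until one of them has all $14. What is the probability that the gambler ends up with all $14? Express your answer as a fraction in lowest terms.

Let r = q/p = (1/3)/(2/3) = 1/2. The recurrence P(i) = p·P(i+1) + q·P(i−1) with P(0)=0, P(14)=1 gives P(i) = (1 − r^i)/(1 − r^14).
P(7) = (1 − (1/2)^7) / (1 − (1/2)^14) = 128/129.

128/129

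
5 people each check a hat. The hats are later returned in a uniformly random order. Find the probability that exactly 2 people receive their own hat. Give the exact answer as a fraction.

Choose which 2 of the 5 are fixed: C(5,2) = 10 ways.
The remaining 3 must have no fixed point: D(3) = 2.
P = 10·2/120 = 1/6.

1/6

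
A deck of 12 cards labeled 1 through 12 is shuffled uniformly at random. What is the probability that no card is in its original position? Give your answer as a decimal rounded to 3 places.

0.368

This is the derangement probability: permutations of 12 with no fixed point.
D(12) = 12! · (1 − 1/1! + 1/2! − ··· + (−1)^12/12!) = 176214841.
P = 176214841/479001600 = 16019531/43545600 ≈ 0.368.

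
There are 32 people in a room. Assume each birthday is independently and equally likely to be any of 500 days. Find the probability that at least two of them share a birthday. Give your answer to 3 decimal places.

0.637

It's easier to compute the probability that all 32 are distinct.
P(all distinct) = 500/500 · 499/500 · ··· · 469/500 ≈ 0.363.
So the probability of at least one match is 1 − 0.363 = 0.637.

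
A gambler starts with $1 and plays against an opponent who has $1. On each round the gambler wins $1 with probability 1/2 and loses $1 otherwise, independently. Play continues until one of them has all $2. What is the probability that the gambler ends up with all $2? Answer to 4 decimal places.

0.5000

With a fair step, P(i) = ½P(i−1) + ½P(i+1) with P(0)=0, P(2)=1 has the linear solution P(i) = i/2.
P(1) = 1/2 ≈ 0.5000.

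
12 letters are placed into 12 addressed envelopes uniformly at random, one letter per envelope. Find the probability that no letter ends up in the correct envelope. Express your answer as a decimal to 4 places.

This is the derangement probability: permutations of 12 with no fixed point.
D(12) = 12! · (1 − 1/1! + 1/2! − ··· + (−1)^12/12!) = 176214841.
P = 176214841/479001600 = 16019531/43545600 ≈ 0.3679.

0.3679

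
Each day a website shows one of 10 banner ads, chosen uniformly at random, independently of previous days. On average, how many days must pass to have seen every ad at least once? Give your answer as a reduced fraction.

After i distinct types are collected, each trial gives a new one with probability (10−i)/10, so the expected wait for the next new type is 10/(10−i).
E = 10/10 + 10/9 + 10/8 + 10/7 + 10/6 + 10/5 + 10/4 + 10/3 + 10/2 + 10/1 = 7381/252.

7381/252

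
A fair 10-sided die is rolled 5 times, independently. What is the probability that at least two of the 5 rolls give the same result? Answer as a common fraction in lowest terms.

P(all 5 different) = 10/10 · 9/10 · ··· · 6/10 = 189/625.
P(at least two equal) = 1 − 189/625 = 436/625.

436/625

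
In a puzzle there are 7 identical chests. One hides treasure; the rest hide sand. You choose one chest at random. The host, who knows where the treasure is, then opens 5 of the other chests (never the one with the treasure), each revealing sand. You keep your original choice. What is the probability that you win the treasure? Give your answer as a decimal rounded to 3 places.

0.143

The host can always open 5 empty chests regardless of your choice, so the reveals give no information about your original chest.
P(win by staying) = 1/7 ≈ 0.143.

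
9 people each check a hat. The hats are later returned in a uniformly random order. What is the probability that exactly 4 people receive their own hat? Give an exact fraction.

Choose which 4 of the 9 are fixed: C(9,4) = 126 ways.
The remaining 5 must have no fixed point: D(5) = 44.
P = 126·44/362880 = 11/720.

11/720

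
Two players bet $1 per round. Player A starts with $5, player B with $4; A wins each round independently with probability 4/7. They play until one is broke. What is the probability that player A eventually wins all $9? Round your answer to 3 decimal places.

Let r = q/p = (3/7)/(4/7) = 3/4. The recurrence P(i) = p·P(i+1) + q·P(i−1) with P(0)=0, P(9)=1 gives P(i) = (1 − r^i)/(1 − r^9).
P(5) = (1 − (3/4)^5) / (1 − (3/4)^9) = 199936/242461 ≈ 0.825.

0.825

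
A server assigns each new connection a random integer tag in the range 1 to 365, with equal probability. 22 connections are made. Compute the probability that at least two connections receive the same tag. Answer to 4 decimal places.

It's easier to compute the probability that all 22 are distinct.
P(all distinct) = 365/365 · 364/365 · ··· · 344/365 ≈ 0.5243.
So the probability of at least one match is 1 − 0.5243 = 0.4757.

0.4757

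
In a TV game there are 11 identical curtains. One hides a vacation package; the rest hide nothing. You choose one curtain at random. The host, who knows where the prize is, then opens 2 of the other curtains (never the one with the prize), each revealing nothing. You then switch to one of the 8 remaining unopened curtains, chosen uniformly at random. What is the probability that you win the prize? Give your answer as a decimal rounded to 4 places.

Your original curtain holds the prize with probability 1/11, so the other 10 collectively hold it with probability 10/11.
The host can always find 2 empty curtains to open, so the reveals don't change that 10/11; it is now spread over the 8 remaining unopened curtains.
P(win by switching) = (10/11) · (1/8) = 5/44 ≈ 0.1136.

0.1136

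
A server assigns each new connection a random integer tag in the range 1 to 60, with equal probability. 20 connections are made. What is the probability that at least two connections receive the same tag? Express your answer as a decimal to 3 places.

0.972

It's easier to compute the probability that all 20 are distinct.
P(all distinct) = 60/60 · 59/60 · ··· · 41/60 ≈ 0.028.
So the probability of at least one match is 1 − 0.028 = 0.972.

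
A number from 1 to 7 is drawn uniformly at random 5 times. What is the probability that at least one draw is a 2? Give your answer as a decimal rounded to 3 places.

P(no draw is a 2) = (6/7)^5 ≈ 0.463.
P(at least one) = 1 − 0.463 = 0.537.

0.537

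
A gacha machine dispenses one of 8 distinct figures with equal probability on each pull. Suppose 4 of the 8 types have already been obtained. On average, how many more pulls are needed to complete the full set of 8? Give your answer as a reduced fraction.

50/3

Starting from 4 distinct types, each trial gives a new one with probability (8−i)/8 when i types are held, so the wait for the next new type is 8/(8−i).
E = 8/4 + 8/3 + 8/2 + 8/1 = 50/3.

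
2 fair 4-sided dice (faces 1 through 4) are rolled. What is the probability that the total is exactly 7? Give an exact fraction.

1/8

There are 4^2 = 16 equally likely outcomes.
The number of ordered 2-tuples from {1,…,4} summing to 7 is 2.
P(sum = 7) = 2/16 = 1/8.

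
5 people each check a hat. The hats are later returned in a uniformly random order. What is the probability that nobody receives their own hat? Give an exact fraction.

11/30

This is the derangement probability: permutations of 5 with no fixed point.
D(5) = 5! · (1 − 1/1! + 1/2! − ··· + (−1)^5/5!) = 44.
P = 44/120 = 11/30.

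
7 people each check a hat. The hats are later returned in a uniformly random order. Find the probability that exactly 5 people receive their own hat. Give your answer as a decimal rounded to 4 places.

Choose which 5 of the 7 are fixed: C(7,5) = 21 ways.
The remaining 2 must have no fixed point: D(2) = 1.
P = 21·1/5040 = 1/240 ≈ 0.0042.

0.0042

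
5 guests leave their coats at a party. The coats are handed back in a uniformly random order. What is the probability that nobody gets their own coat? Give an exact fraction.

This is the derangement probability: permutations of 5 with no fixed point.
D(5) = 5! · (1 − 1/1! + 1/2! − ··· + (−1)^5/5!) = 44.
P = 44/120 = 11/30.

11/30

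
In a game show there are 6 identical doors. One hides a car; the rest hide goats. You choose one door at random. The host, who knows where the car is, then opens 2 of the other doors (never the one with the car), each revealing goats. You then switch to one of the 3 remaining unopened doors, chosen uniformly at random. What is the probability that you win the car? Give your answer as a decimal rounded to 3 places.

0.278

Your original door holds the car with probability 1/6, so the other 5 collectively hold it with probability 5/6.
The host can always find 2 empty doors to open, so the reveals don't change that 5/6; it is now spread over the 3 remaining unopened doors.
P(win by switching) = (5/6) · (1/3) = 5/18 ≈ 0.278.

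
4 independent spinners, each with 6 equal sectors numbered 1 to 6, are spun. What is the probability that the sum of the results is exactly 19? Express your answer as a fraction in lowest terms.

7/162

There are 6^4 = 1296 equally likely outcomes.
The number of ordered 4-tuples from {1,…,6} summing to 19 is 56.
P(sum = 19) = 56/1296 = 7/162.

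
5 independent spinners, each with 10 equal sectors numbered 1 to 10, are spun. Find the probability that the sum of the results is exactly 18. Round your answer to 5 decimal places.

0.02205

There are 10^5 = 100000 equally likely outcomes.
The number of ordered 5-tuples from {1,…,10} summing to 18 is 2205.
P(sum = 18) = 2205/100000 = 441/20000 ≈ 0.02205.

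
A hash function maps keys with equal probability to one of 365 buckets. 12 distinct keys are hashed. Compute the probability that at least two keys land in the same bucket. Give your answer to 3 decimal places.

0.167

It's easier to compute the probability that all 12 are distinct.
P(all distinct) = 365/365 · 364/365 · ··· · 354/365 ≈ 0.833.
So the probability of at least one match is 1 − 0.833 = 0.167.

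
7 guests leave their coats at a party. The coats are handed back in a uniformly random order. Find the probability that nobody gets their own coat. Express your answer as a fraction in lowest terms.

103/280

This is the derangement probability: permutations of 7 with no fixed point.
D(7) = 7! · (1 − 1/1! + 1/2! − ··· + (−1)^7/7!) = 1854.
P = 1854/5040 = 103/280.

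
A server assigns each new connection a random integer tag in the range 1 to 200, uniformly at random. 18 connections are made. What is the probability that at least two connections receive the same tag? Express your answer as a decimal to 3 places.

It's easier to compute the probability that all 18 are distinct.
P(all distinct) = 200/200 · 199/200 · ··· · 183/200 ≈ 0.455.
So the probability of at least one match is 1 − 0.455 = 0.545.

0.545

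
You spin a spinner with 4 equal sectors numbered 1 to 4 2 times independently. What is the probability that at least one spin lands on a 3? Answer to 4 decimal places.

0.4375

P(no spin lands on a 3) = (3/4)^2 ≈ 0.5625.
P(at least one) = 1 − 0.5625 = 0.4375.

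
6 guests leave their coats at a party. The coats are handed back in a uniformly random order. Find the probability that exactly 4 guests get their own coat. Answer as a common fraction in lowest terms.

Choose which 4 of the 6 are fixed: C(6,4) = 15 ways.
The remaining 2 must have no fixed point: D(2) = 1.
P = 15·1/720 = 1/48.

1/48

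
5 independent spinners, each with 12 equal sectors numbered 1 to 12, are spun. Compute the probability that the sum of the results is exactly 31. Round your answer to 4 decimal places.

0.0493

There are 12^5 = 248832 equally likely outcomes.
The number of ordered 5-tuples from {1,…,12} summing to 31 is 12255.
P(sum = 31) = 12255/248832 = 4085/82944 ≈ 0.0493.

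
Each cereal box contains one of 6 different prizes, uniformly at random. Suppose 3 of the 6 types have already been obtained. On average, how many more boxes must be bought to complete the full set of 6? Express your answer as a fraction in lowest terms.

11

Starting from 3 distinct types, each trial gives a new one with probability (6−i)/6 when i types are held, so the wait for the next new type is 6/(6−i).
E = 6/3 + 6/2 + 6/1 = 11.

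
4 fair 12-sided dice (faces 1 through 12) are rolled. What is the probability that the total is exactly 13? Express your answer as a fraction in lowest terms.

55/5184

There are 12^4 = 20736 equally likely outcomes.
The number of ordered 4-tuples from {1,…,12} summing to 13 is 220.
P(sum = 13) = 220/20736 = 55/5184.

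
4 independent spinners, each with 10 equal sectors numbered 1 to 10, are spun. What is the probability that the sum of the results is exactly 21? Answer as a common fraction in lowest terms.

33/500

There are 10^4 = 10000 equally likely outcomes.
The number of ordered 4-tuples from {1,…,10} summing to 21 is 660.
P(sum = 21) = 660/10000 = 33/500.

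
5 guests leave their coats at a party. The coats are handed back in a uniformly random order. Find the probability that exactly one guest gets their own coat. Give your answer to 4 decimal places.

0.3750

Choose which one is fixed: C(5,1) = 5 ways.
The remaining 4 must have no fixed point: D(4) = 9.
P = 5·9/120 = 3/8 ≈ 0.3750.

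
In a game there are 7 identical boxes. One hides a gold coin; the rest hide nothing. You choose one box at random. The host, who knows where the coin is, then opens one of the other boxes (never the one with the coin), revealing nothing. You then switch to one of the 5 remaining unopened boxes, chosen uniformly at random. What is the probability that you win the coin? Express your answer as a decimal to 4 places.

0.1714

Your original box holds the coin with probability 1/7, so the other 6 collectively hold it with probability 6/7.
The host can always find an empty box to open, so this doesn't change that 6/7; it is now spread over the 5 remaining unopened boxes.
P(win by switching) = (6/7) · (1/5) = 6/35 ≈ 0.1714.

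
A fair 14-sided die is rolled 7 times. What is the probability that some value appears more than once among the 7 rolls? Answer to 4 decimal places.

0.8359

P(all 7 different) = 14/14 · 13/14 · ··· · 8/14 ≈ 0.1641.
P(at least two equal) = 1 − 0.1641 = 0.8359.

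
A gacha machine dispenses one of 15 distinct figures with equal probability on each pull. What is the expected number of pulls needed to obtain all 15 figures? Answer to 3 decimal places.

49.773

After i distinct types are collected, each trial gives a new one with probability (15−i)/15, so the expected wait for the next new type is 15/(15−i).
E = 15/15 + 15/14 + 15/13 + 15/12 + 15/11 + 15/10 + 15/9 + 15/8 + 15/7 + 15/6 + 15/5 + 15/4 + 15/3 + 15/2 + 15/1 = 1195757/24024 ≈ 49.773.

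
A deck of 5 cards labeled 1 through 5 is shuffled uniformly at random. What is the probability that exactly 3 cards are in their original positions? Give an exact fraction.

Choose which 3 of the 5 are fixed: C(5,3) = 10 ways.
The remaining 2 must have no fixed point: D(2) = 1.
P = 10·1/120 = 1/12.

1/12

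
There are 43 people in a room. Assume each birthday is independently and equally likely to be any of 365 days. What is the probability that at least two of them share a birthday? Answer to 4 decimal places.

It's easier to compute the probability that all 43 are distinct.
P(all distinct) = 365/365 · 364/365 · ··· · 323/365 ≈ 0.0761.
So the probability of at least one match is 1 − 0.0761 = 0.9239.

0.9239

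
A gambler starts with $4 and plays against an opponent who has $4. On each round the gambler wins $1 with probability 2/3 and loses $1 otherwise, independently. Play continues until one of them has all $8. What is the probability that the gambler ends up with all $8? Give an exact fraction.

Let r = q/p = (1/3)/(2/3) = 1/2. The recurrence P(i) = p·P(i+1) + q·P(i−1) with P(0)=0, P(8)=1 gives P(i) = (1 − r^i)/(1 − r^8).
P(4) = (1 − (1/2)^4) / (1 − (1/2)^8) = 16/17.

16/17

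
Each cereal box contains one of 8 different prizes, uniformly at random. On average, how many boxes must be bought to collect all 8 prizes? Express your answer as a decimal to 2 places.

21.74

After i distinct types are collected, each trial gives a new one with probability (8−i)/8, so the expected wait for the next new type is 8/(8−i).
E = 8/8 + 8/7 + 8/6 + 8/5 + 8/4 + 8/3 + 8/2 + 8/1 = 761/35 ≈ 21.74.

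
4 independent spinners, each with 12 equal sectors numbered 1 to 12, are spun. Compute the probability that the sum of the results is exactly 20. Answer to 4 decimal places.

0.0400

There are 12^4 = 20736 equally likely outcomes.
The number of ordered 4-tuples from {1,…,12} summing to 20 is 829.
P(sum = 20) = 829/20736 ≈ 0.0400.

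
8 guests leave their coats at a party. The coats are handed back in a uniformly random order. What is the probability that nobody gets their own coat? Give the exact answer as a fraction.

This is the derangement probability: permutations of 8 with no fixed point.
D(8) = 8! · (1 − 1/1! + 1/2! − ··· + (−1)^8/8!) = 14833.
P = 14833/40320 = 2119/5760.

2119/5760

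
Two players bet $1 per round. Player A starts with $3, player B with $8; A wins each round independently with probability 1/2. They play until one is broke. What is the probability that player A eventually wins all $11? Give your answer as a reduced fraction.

3/11

With a fair step, P(i) = ½P(i−1) + ½P(i+1) with P(0)=0, P(11)=1 has the linear solution P(i) = i/11.
P(3) = 3/11.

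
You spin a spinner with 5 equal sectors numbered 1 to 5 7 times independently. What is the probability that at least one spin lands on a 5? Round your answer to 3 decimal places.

P(no spin lands on a 5) = (4/5)^7 ≈ 0.210.
P(at least one) = 1 − 0.210 = 0.790.

0.790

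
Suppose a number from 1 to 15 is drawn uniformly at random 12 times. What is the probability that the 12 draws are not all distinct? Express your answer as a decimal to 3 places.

P(all 12 different) = 15/15 · 14/15 · ··· · 4/15 ≈ 0.002.
P(at least two equal) = 1 − 0.002 = 0.998.

0.998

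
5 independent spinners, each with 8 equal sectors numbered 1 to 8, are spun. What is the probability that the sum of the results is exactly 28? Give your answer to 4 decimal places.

There are 8^5 = 32768 equally likely outcomes.
The number of ordered 5-tuples from {1,…,8} summing to 28 is 1470.
P(sum = 28) = 1470/32768 = 735/16384 ≈ 0.0449.

0.0449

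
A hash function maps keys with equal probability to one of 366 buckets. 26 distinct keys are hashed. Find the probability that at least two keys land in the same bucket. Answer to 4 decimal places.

It's easier to compute the probability that all 26 are distinct.
P(all distinct) = 366/366 · 365/366 · ··· · 341/366 ≈ 0.4028.
So the probability of at least one match is 1 − 0.4028 = 0.5972.

0.5972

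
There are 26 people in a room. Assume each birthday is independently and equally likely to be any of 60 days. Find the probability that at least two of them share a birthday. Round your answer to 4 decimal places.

0.9983

It's easier to compute the probability that all 26 are distinct.
P(all distinct) = 60/60 · 59/60 · ··· · 35/60 ≈ 0.0017.
So the probability of at least one match is 1 − 0.0017 = 0.9983.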